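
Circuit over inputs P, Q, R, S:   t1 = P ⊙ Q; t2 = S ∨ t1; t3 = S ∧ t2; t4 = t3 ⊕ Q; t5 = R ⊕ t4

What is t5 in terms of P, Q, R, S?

t1 = P ⊙ Q
t2 = S ∨ t1 = S ∨ (P ⊙ Q)
t3 = S ∧ t2 = S ∧ (S ∨ (P ⊙ Q))
t4 = t3 ⊕ Q = (S ∧ (S ∨ (P ⊙ Q))) ⊕ Q
t5 = R ⊕ t4 = R ⊕ ((S ∧ (S ∨ (P ⊙ Q))) ⊕ Q)

R ⊕ ((S ∧ (S ∨ (P ⊙ Q))) ⊕ Q)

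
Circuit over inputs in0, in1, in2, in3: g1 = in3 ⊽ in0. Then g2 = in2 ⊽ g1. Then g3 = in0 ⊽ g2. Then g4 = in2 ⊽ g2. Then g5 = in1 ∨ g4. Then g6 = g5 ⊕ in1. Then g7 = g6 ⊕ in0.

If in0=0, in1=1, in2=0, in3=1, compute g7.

g1 = 1 ⊽ 0 = 0
g2 = 0 ⊽ 0 = 1
g4 = 0 ⊽ 1 = 0
g5 = 1 ∨ 0 = 1
g6 = 1 ⊕ 1 = 0
g7 = 0 ⊕ 0 = 0

0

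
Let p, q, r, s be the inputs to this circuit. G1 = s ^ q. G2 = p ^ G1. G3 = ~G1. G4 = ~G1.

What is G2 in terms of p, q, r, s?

p ^ (s ^ q)

G1 = s ^ q
G2 = p ^ G1 = p ^ (s ^ q)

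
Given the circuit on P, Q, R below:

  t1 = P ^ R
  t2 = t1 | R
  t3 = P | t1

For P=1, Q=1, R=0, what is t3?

1

t1 = 1 ^ 0 = 1
t3 = 1 | 1 = 1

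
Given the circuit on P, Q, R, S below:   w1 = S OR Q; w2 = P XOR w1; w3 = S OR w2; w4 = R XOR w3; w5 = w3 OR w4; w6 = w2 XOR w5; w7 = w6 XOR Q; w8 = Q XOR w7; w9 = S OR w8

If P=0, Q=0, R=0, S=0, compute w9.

w1 = 0 OR 0 = 0
w2 = 0 XOR 0 = 0
w3 = 0 OR 0 = 0
w4 = 0 XOR 0 = 0
w5 = 0 OR 0 = 0
w6 = 0 XOR 0 = 0
w7 = 0 XOR 0 = 0
w8 = 0 XOR 0 = 0
w9 = 0 OR 0 = 0

0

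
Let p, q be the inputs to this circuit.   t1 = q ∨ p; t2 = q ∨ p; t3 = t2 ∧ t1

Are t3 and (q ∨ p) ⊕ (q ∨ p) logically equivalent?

No

t1 = q ∨ p
t2 = q ∨ p
t3 = t2 ∧ t1 = (q ∨ p) ∧ (q ∨ p)
At p=0, q=1: circuit gives 1, formula gives 0.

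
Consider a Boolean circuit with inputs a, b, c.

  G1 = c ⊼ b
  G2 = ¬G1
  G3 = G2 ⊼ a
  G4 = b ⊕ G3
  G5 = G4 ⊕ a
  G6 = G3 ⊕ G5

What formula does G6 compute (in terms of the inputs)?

G1 = c ⊼ b
G2 = ¬G1 = ¬(c ⊼ b)
G3 = G2 ⊼ a = ¬(c ⊼ b) ⊼ a
G4 = b ⊕ G3 = b ⊕ (¬(c ⊼ b) ⊼ a)
G5 = G4 ⊕ a = (b ⊕ (¬(c ⊼ b) ⊼ a)) ⊕ a
G6 = G3 ⊕ G5 = (¬(c ⊼ b) ⊼ a) ⊕ ((b ⊕ (¬(c ⊼ b) ⊼ a)) ⊕ a)

(¬(c ⊼ b) ⊼ a) ⊕ ((b ⊕ (¬(c ⊼ b) ⊼ a)) ⊕ a)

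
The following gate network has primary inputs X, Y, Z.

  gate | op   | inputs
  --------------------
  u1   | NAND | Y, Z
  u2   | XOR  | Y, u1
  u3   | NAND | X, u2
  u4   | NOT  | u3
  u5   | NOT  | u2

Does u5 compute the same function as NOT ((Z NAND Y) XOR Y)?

u1 = Y NAND Z
u2 = Y XOR u1 = Y XOR (Y NAND Z)
u5 = NOT u2 = NOT (Y XOR (Y NAND Z))
At X=0, Y=0, Z=0: circuit gives 0, formula gives 0.
At X=0, Y=1, Z=0: circuit gives 1, formula gives 1.
Agrees on all 8 inputs.

Yes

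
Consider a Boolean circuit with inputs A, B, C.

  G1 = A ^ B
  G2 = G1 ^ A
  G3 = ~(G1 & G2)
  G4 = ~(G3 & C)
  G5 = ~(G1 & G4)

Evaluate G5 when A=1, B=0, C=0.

G1 = 1 ^ 0 = 1
G2 = 1 ^ 1 = 0
G3 = ~(1 & 0) = 1
G4 = ~(1 & 0) = 1
G5 = ~(1 & 1) = 0

0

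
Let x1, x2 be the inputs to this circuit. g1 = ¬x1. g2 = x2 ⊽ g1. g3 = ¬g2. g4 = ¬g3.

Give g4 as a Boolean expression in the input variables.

¬¬(x2 ⊽ ¬x1)

g1 = ¬x1
g2 = x2 ⊽ g1 = x2 ⊽ ¬x1
g3 = ¬g2 = ¬(x2 ⊽ ¬x1)
g4 = ¬g3 = ¬¬(x2 ⊽ ¬x1)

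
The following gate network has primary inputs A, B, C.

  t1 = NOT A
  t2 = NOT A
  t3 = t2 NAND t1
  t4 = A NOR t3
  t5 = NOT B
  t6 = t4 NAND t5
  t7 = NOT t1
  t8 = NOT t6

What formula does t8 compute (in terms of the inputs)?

t1 = NOT A
t2 = NOT A
t3 = t2 NAND t1 = NOT A NAND NOT A
t4 = A NOR t3 = A NOR (NOT A NAND NOT A)
t5 = NOT B
t6 = t4 NAND t5 = (A NOR (NOT A NAND NOT A)) NAND NOT B
t8 = NOT t6 = NOT ((A NOR (NOT A NAND NOT A)) NAND NOT B)

NOT ((A NOR (NOT A NAND NOT A)) NAND NOT B)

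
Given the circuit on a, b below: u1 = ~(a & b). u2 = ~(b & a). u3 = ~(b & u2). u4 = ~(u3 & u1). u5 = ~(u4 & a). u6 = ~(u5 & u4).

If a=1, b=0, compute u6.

1

u1 = ~(1 & 0) = 1
u2 = ~(0 & 1) = 1
u3 = ~(0 & 1) = 1
u4 = ~(1 & 1) = 0
u5 = ~(0 & 1) = 1
u6 = ~(1 & 0) = 1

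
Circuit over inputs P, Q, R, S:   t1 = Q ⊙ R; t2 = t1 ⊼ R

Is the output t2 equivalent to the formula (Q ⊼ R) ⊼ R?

No

t1 = Q ⊙ R
t2 = t1 ⊼ R = (Q ⊙ R) ⊼ R
At P=0, Q=0, R=1, S=0: circuit gives 1, formula gives 0.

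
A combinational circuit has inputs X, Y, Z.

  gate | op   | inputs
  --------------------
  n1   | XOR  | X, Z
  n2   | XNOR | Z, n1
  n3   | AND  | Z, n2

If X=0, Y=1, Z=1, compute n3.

1

n1 = 0 XOR 1 = 1
n2 = 1 XNOR 1 = 1
n3 = 1 AND 1 = 1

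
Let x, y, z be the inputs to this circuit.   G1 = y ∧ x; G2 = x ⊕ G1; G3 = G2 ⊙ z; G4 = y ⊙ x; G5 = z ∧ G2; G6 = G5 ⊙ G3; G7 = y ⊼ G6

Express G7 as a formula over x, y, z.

G1 = y ∧ x
G2 = x ⊕ G1 = x ⊕ (y ∧ x)
G3 = G2 ⊙ z = (x ⊕ (y ∧ x)) ⊙ z
G5 = z ∧ G2 = z ∧ (x ⊕ (y ∧ x))
G6 = G5 ⊙ G3 = (z ∧ (x ⊕ (y ∧ x))) ⊙ ((x ⊕ (y ∧ x)) ⊙ z)
G7 = y ⊼ G6 = y ⊼ ((z ∧ (x ⊕ (y ∧ x))) ⊙ ((x ⊕ (y ∧ x)) ⊙ z))

y ⊼ ((z ∧ (x ⊕ (y ∧ x))) ⊙ ((x ⊕ (y ∧ x)) ⊙ z))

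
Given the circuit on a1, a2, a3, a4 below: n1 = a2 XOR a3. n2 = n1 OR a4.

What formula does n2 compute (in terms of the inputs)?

(a2 XOR a3) OR a4

n1 = a2 XOR a3
n2 = n1 OR a4 = (a2 XOR a3) OR a4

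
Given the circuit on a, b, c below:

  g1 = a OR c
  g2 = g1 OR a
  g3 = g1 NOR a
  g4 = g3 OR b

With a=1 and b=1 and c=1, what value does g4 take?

1

g1 = 1 OR 1 = 1
g3 = 1 NOR 1 = 0
g4 = 0 OR 1 = 1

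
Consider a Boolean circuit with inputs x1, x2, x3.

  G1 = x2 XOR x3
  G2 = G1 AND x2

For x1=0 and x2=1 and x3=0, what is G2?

1

G1 = 1 XOR 0 = 1
G2 = 1 AND 1 = 1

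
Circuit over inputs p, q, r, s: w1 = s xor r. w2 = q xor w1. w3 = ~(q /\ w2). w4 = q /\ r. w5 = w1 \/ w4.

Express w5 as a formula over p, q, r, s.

w1 = s xor r
w4 = q /\ r
w5 = w1 \/ w4 = (s xor r) \/ (q /\ r)

(s xor r) \/ (q /\ r)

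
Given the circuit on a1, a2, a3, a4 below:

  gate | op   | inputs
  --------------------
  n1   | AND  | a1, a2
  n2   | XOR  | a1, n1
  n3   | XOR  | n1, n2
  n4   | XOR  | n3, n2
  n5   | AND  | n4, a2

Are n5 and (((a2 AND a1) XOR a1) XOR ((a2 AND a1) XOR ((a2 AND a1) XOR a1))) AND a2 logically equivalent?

n1 = a1 AND a2
n2 = a1 XOR n1 = a1 XOR (a1 AND a2)
n3 = n1 XOR n2 = (a1 AND a2) XOR (a1 XOR (a1 AND a2))
n4 = n3 XOR n2 = ((a1 AND a2) XOR (a1 XOR (a1 AND a2))) XOR (a1 XOR (a1 AND a2))
n5 = n4 AND a2 = (((a1 AND a2) XOR (a1 XOR (a1 AND a2))) XOR (a1 XOR (a1 AND a2))) AND a2
At a1=0, a2=0, a3=0, a4=0: circuit gives 0, formula gives 0.
At a1=1, a2=1, a3=0, a4=0: circuit gives 1, formula gives 1.
Agrees on all 16 inputs.

Yes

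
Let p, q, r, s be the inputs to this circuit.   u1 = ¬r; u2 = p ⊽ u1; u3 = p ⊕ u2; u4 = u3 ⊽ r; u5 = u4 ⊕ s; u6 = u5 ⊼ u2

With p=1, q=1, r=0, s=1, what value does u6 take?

u1 = ¬0 = 1
u2 = 1 ⊽ 1 = 0
u3 = 1 ⊕ 0 = 1
u4 = 1 ⊽ 0 = 0
u5 = 0 ⊕ 1 = 1
u6 = 1 ⊼ 0 = 1

1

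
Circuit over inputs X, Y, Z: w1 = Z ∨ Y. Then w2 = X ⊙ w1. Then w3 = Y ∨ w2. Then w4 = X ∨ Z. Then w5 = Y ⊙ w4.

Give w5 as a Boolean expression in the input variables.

w4 = X ∨ Z
w5 = Y ⊙ w4 = Y ⊙ (X ∨ Z)

Y ⊙ (X ∨ Z)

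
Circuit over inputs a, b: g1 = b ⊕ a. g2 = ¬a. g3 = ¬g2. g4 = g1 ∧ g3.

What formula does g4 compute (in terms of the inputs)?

(b ⊕ a) ∧ ¬¬a

g1 = b ⊕ a
g2 = ¬a
g3 = ¬g2 = ¬¬a
g4 = g1 ∧ g3 = (b ⊕ a) ∧ ¬¬a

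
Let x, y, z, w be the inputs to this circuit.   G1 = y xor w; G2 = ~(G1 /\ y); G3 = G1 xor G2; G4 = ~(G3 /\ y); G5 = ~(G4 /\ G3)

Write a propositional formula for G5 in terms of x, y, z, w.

G1 = y xor w
G2 = ~(G1 /\ y) = ~((y xor w) /\ y)
G3 = G1 xor G2 = (y xor w) xor (~((y xor w) /\ y))
G4 = ~(G3 /\ y) = ~(((y xor w) xor (~((y xor w) /\ y))) /\ y)
G5 = ~(G4 /\ G3) = ~((~(((y xor w) xor (~((y xor w) /\ y))) /\ y)) /\ ((y xor w) xor (~((y xor w) /\ y))))

~((~(((y xor w) xor (~((y xor w) /\ y))) /\ y)) /\ ((y xor w) xor (~((y xor w) /\ y))))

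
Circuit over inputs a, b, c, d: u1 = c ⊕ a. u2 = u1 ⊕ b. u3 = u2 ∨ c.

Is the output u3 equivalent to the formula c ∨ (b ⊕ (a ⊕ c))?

u1 = c ⊕ a
u2 = u1 ⊕ b = (c ⊕ a) ⊕ b
u3 = u2 ∨ c = ((c ⊕ a) ⊕ b) ∨ c
At a=0, b=0, c=0, d=0: circuit gives 0, formula gives 0.
At a=0, b=0, c=1, d=0: circuit gives 1, formula gives 1.
Agrees on all 16 inputs.

Yes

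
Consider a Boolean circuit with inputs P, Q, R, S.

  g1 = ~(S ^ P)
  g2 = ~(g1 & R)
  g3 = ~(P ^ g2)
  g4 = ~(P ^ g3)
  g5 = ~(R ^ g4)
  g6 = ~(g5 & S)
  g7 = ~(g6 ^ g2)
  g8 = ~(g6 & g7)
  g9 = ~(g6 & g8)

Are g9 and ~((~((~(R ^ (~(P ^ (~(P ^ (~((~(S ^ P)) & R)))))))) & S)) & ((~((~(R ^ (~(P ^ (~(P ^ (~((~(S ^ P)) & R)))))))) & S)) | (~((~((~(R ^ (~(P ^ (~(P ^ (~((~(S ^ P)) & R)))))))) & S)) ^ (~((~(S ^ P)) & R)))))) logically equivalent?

g1 = ~(S ^ P)
g2 = ~(g1 & R) = ~((~(S ^ P)) & R)
g3 = ~(P ^ g2) = ~(P ^ (~((~(S ^ P)) & R)))
g4 = ~(P ^ g3) = ~(P ^ (~(P ^ (~((~(S ^ P)) & R)))))
g5 = ~(R ^ g4) = ~(R ^ (~(P ^ (~(P ^ (~((~(S ^ P)) & R)))))))
g6 = ~(g5 & S) = ~((~(R ^ (~(P ^ (~(P ^ (~((~(S ^ P)) & R)))))))) & S)
g7 = ~(g6 ^ g2) = ~((~((~(R ^ (~(P ^ (~(P ^ (~((~(S ^ P)) & R)))))))) & S)) ^ (~((~(S ^ P)) & R)))
g8 = ~(g6 & g7) = ~((~((~(R ^ (~(P ^ (~(P ^ (~((~(S ^ P)) & R)))))))) & S)) & (~((~((~(R ^ (~(P ^ (~(P ^ (~((~(S ^ P)) & R)))))))) & S)) ^ (~((~(S ^ P)) & R)))))
g9 = ~(g6 & g8) = ~((~((~(R ^ (~(P ^ (~(P ^ (~((~(S ^ P)) & R)))))))) & S)) & (~((~((~(R ^ (~(P ^ (~(P ^ (~((~(S ^ P)) & R)))))))) & S)) & (~((~((~(R ^ (~(P ^ (~(P ^ (~((~(S ^ P)) & R)))))))) & S)) ^ (~((~(S ^ P)) & R)))))))
At P=0, Q=0, R=0, S=0: circuit gives 1, formula gives 0.

No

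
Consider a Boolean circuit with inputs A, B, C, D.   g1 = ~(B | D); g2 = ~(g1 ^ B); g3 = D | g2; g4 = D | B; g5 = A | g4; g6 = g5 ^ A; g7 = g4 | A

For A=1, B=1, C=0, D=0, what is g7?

1

g4 = 0 | 1 = 1
g7 = 1 | 1 = 1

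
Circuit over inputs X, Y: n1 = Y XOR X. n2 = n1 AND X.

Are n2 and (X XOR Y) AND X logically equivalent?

Yes

n1 = Y XOR X
n2 = n1 AND X = (Y XOR X) AND X
At X=0, Y=0: circuit gives 0, formula gives 0.
At X=1, Y=0: circuit gives 1, formula gives 1.
Agrees on all 4 inputs.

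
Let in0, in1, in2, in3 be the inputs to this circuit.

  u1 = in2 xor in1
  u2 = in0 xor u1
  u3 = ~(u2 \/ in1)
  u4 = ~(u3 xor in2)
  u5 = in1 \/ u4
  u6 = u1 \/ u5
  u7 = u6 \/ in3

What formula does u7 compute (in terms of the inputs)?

u1 = in2 xor in1
u2 = in0 xor u1 = in0 xor (in2 xor in1)
u3 = ~(u2 \/ in1) = ~((in0 xor (in2 xor in1)) \/ in1)
u4 = ~(u3 xor in2) = ~((~((in0 xor (in2 xor in1)) \/ in1)) xor in2)
u5 = in1 \/ u4 = in1 \/ (~((~((in0 xor (in2 xor in1)) \/ in1)) xor in2))
u6 = u1 \/ u5 = (in2 xor in1) \/ (in1 \/ (~((~((in0 xor (in2 xor in1)) \/ in1)) xor in2)))
u7 = u6 \/ in3 = ((in2 xor in1) \/ (in1 \/ (~((~((in0 xor (in2 xor in1)) \/ in1)) xor in2)))) \/ in3

((in2 xor in1) \/ (in1 \/ (~((~((in0 xor (in2 xor in1)) \/ in1)) xor in2)))) \/ in3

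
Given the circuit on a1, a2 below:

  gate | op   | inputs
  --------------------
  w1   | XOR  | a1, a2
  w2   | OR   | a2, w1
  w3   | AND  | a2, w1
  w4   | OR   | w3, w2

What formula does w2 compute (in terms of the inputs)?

w1 = a1 XOR a2
w2 = a2 OR w1 = a2 OR (a1 XOR a2)

a2 OR (a1 XOR a2)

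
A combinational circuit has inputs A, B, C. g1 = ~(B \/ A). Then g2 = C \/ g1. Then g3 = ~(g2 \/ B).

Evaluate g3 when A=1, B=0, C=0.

g1 = ~(0 \/ 1) = 0
g2 = 0 \/ 0 = 0
g3 = ~(0 \/ 0) = 1

1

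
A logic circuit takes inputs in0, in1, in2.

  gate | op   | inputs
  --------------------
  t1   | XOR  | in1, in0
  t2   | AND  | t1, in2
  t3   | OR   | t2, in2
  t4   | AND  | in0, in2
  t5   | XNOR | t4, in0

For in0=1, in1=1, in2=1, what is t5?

t4 = 1 AND 1 = 1
t5 = 1 XNOR 1 = 1

1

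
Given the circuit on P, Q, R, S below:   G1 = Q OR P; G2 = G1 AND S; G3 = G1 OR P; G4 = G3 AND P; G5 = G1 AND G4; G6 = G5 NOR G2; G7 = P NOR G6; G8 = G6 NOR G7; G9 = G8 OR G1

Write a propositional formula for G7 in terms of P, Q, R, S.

P NOR (((Q OR P) AND (((Q OR P) OR P) AND P)) NOR ((Q OR P) AND S))

G1 = Q OR P
G2 = G1 AND S = (Q OR P) AND S
G3 = G1 OR P = (Q OR P) OR P
G4 = G3 AND P = ((Q OR P) OR P) AND P
G5 = G1 AND G4 = (Q OR P) AND (((Q OR P) OR P) AND P)
G6 = G5 NOR G2 = ((Q OR P) AND (((Q OR P) OR P) AND P)) NOR ((Q OR P) AND S)
G7 = P NOR G6 = P NOR (((Q OR P) AND (((Q OR P) OR P) AND P)) NOR ((Q OR P) AND S))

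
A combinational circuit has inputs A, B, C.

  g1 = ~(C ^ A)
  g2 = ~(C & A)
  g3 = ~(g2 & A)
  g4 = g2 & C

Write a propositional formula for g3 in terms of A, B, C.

~((~(C & A)) & A)

g2 = ~(C & A)
g3 = ~(g2 & A) = ~((~(C & A)) & A)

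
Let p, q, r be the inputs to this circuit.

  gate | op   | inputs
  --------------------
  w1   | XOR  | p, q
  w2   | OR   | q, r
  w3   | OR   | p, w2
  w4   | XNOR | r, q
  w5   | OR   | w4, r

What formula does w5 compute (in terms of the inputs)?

w4 = r XNOR q
w5 = w4 OR r = (r XNOR q) OR r

(r XNOR q) OR r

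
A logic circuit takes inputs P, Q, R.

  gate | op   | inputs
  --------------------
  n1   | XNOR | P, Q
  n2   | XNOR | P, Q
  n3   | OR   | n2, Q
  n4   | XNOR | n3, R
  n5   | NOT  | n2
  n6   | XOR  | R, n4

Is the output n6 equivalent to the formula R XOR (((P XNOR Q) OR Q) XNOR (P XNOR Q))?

n2 = P XNOR Q
n3 = n2 OR Q = (P XNOR Q) OR Q
n4 = n3 XNOR R = ((P XNOR Q) OR Q) XNOR R
n6 = R XOR n4 = R XOR (((P XNOR Q) OR Q) XNOR R)
At P=0, Q=0, R=0: circuit gives 0, formula gives 1.

No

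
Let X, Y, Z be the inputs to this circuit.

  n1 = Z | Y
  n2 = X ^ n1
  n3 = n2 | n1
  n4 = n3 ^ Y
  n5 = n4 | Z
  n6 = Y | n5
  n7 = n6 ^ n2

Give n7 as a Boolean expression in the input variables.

n1 = Z | Y
n2 = X ^ n1 = X ^ (Z | Y)
n3 = n2 | n1 = (X ^ (Z | Y)) | (Z | Y)
n4 = n3 ^ Y = ((X ^ (Z | Y)) | (Z | Y)) ^ Y
n5 = n4 | Z = (((X ^ (Z | Y)) | (Z | Y)) ^ Y) | Z
n6 = Y | n5 = Y | ((((X ^ (Z | Y)) | (Z | Y)) ^ Y) | Z)
n7 = n6 ^ n2 = (Y | ((((X ^ (Z | Y)) | (Z | Y)) ^ Y) | Z)) ^ (X ^ (Z | Y))

(Y | ((((X ^ (Z | Y)) | (Z | Y)) ^ Y) | Z)) ^ (X ^ (Z | Y))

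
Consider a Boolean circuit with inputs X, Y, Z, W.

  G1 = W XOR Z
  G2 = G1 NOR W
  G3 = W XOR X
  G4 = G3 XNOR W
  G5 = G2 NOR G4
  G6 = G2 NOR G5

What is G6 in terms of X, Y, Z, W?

((W XOR Z) NOR W) NOR (((W XOR Z) NOR W) NOR ((W XOR X) XNOR W))

G1 = W XOR Z
G2 = G1 NOR W = (W XOR Z) NOR W
G3 = W XOR X
G4 = G3 XNOR W = (W XOR X) XNOR W
G5 = G2 NOR G4 = ((W XOR Z) NOR W) NOR ((W XOR X) XNOR W)
G6 = G2 NOR G5 = ((W XOR Z) NOR W) NOR (((W XOR Z) NOR W) NOR ((W XOR X) XNOR W))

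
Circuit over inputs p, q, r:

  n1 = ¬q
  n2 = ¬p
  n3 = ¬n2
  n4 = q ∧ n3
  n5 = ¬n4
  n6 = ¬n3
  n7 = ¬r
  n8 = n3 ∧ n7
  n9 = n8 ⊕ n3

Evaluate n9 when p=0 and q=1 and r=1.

n2 = ¬0 = 1
n3 = ¬1 = 0
n7 = ¬1 = 0
n8 = 0 ∧ 0 = 0
n9 = 0 ⊕ 0 = 0

0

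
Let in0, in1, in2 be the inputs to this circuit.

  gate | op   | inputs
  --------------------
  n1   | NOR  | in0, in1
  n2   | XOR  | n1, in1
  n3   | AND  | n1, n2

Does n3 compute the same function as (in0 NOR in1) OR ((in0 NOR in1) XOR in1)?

n1 = in0 NOR in1
n2 = n1 XOR in1 = (in0 NOR in1) XOR in1
n3 = n1 AND n2 = (in0 NOR in1) AND ((in0 NOR in1) XOR in1)
At in0=0, in1=1, in2=0: circuit gives 0, formula gives 1.

No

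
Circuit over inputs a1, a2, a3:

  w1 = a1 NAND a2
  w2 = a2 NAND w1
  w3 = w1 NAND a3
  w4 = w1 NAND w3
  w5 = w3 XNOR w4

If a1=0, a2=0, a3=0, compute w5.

0

w1 = 0 NAND 0 = 1
w3 = 1 NAND 0 = 1
w4 = 1 NAND 1 = 0
w5 = 1 XNOR 0 = 0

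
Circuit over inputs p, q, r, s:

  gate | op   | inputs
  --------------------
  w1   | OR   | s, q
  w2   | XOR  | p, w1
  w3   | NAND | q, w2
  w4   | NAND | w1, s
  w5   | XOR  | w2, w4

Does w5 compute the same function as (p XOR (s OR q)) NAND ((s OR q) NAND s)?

No

w1 = s OR q
w2 = p XOR w1 = p XOR (s OR q)
w4 = w1 NAND s = (s OR q) NAND s
w5 = w2 XOR w4 = (p XOR (s OR q)) XOR ((s OR q) NAND s)
At p=1, q=0, r=0, s=1: circuit gives 0, formula gives 1.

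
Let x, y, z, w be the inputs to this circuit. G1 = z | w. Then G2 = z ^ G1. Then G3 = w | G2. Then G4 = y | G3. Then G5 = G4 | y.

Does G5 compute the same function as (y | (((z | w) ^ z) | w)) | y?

Yes

G1 = z | w
G2 = z ^ G1 = z ^ (z | w)
G3 = w | G2 = w | (z ^ (z | w))
G4 = y | G3 = y | (w | (z ^ (z | w)))
G5 = G4 | y = (y | (w | (z ^ (z | w)))) | y
At x=0, y=0, z=0, w=0: circuit gives 0, formula gives 0.
At x=0, y=0, z=0, w=1: circuit gives 1, formula gives 1.
Agrees on all 16 inputs.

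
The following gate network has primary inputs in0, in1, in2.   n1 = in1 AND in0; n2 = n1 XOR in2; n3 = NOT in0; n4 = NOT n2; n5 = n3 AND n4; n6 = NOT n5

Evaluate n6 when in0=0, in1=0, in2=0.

0

n1 = 0 AND 0 = 0
n2 = 0 XOR 0 = 0
n3 = NOT 0 = 1
n4 = NOT 0 = 1
n5 = 1 AND 1 = 1
n6 = NOT 1 = 0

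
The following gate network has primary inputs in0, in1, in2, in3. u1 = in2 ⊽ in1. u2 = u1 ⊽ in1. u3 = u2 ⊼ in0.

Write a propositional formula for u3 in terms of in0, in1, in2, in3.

((in2 ⊽ in1) ⊽ in1) ⊼ in0

u1 = in2 ⊽ in1
u2 = u1 ⊽ in1 = (in2 ⊽ in1) ⊽ in1
u3 = u2 ⊼ in0 = ((in2 ⊽ in1) ⊽ in1) ⊼ in0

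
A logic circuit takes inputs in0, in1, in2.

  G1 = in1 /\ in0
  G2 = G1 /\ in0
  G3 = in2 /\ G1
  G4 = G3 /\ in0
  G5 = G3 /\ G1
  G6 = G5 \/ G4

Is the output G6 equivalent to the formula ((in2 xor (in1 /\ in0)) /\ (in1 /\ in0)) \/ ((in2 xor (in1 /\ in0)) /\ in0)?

No

G1 = in1 /\ in0
G3 = in2 /\ G1 = in2 /\ (in1 /\ in0)
G4 = G3 /\ in0 = (in2 /\ (in1 /\ in0)) /\ in0
G5 = G3 /\ G1 = (in2 /\ (in1 /\ in0)) /\ (in1 /\ in0)
G6 = G5 \/ G4 = ((in2 /\ (in1 /\ in0)) /\ (in1 /\ in0)) \/ ((in2 /\ (in1 /\ in0)) /\ in0)
At in0=1, in1=0, in2=1: circuit gives 0, formula gives 1.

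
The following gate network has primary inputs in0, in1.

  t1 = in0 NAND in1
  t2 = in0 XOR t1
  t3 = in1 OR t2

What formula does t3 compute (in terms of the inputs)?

in1 OR (in0 XOR (in0 NAND in1))

t1 = in0 NAND in1
t2 = in0 XOR t1 = in0 XOR (in0 NAND in1)
t3 = in1 OR t2 = in1 OR (in0 XOR (in0 NAND in1))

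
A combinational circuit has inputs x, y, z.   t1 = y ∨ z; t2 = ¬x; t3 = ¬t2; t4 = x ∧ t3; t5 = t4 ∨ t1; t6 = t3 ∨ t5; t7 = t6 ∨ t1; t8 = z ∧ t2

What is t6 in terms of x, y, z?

t1 = y ∨ z
t2 = ¬x
t3 = ¬t2 = ¬¬x
t4 = x ∧ t3 = x ∧ ¬¬x
t5 = t4 ∨ t1 = (x ∧ ¬¬x) ∨ (y ∨ z)
t6 = t3 ∨ t5 = ¬¬x ∨ ((x ∧ ¬¬x) ∨ (y ∨ z))

¬¬x ∨ ((x ∧ ¬¬x) ∨ (y ∨ z))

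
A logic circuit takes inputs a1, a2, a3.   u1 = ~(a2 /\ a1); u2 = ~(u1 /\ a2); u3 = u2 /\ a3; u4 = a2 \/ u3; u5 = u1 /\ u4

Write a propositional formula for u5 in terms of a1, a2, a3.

(~(a2 /\ a1)) /\ (a2 \/ ((~((~(a2 /\ a1)) /\ a2)) /\ a3))

u1 = ~(a2 /\ a1)
u2 = ~(u1 /\ a2) = ~((~(a2 /\ a1)) /\ a2)
u3 = u2 /\ a3 = (~((~(a2 /\ a1)) /\ a2)) /\ a3
u4 = a2 \/ u3 = a2 \/ ((~((~(a2 /\ a1)) /\ a2)) /\ a3)
u5 = u1 /\ u4 = (~(a2 /\ a1)) /\ (a2 \/ ((~((~(a2 /\ a1)) /\ a2)) /\ a3))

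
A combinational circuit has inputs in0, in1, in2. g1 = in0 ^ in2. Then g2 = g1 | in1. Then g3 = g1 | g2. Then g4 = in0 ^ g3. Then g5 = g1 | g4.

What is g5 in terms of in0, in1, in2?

g1 = in0 ^ in2
g2 = g1 | in1 = (in0 ^ in2) | in1
g3 = g1 | g2 = (in0 ^ in2) | ((in0 ^ in2) | in1)
g4 = in0 ^ g3 = in0 ^ ((in0 ^ in2) | ((in0 ^ in2) | in1))
g5 = g1 | g4 = (in0 ^ in2) | (in0 ^ ((in0 ^ in2) | ((in0 ^ in2) | in1)))

(in0 ^ in2) | (in0 ^ ((in0 ^ in2) | ((in0 ^ in2) | in1)))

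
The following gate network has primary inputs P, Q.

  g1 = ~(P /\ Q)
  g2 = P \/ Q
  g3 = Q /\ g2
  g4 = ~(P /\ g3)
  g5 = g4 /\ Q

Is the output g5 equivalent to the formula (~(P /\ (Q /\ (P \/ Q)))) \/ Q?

g2 = P \/ Q
g3 = Q /\ g2 = Q /\ (P \/ Q)
g4 = ~(P /\ g3) = ~(P /\ (Q /\ (P \/ Q)))
g5 = g4 /\ Q = (~(P /\ (Q /\ (P \/ Q)))) /\ Q
At P=0, Q=0: circuit gives 0, formula gives 1.

No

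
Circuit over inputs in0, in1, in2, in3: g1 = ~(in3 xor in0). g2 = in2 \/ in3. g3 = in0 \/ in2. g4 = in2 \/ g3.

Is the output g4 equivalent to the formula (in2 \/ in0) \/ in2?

Yes

g3 = in0 \/ in2
g4 = in2 \/ g3 = in2 \/ (in0 \/ in2)
At in0=0, in1=0, in2=0, in3=0: circuit gives 0, formula gives 0.
At in0=0, in1=0, in2=1, in3=0: circuit gives 1, formula gives 1.
Agrees on all 16 inputs.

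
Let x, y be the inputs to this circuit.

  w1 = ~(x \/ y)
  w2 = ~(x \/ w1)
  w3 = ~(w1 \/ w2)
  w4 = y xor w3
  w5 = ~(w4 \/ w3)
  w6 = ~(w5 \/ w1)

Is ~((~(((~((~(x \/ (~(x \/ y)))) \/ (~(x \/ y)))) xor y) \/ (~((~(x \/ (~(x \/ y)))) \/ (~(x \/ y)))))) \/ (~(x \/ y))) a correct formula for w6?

w1 = ~(x \/ y)
w2 = ~(x \/ w1) = ~(x \/ (~(x \/ y)))
w3 = ~(w1 \/ w2) = ~((~(x \/ y)) \/ (~(x \/ (~(x \/ y)))))
w4 = y xor w3 = y xor (~((~(x \/ y)) \/ (~(x \/ (~(x \/ y))))))
w5 = ~(w4 \/ w3) = ~((y xor (~((~(x \/ y)) \/ (~(x \/ (~(x \/ y))))))) \/ (~((~(x \/ y)) \/ (~(x \/ (~(x \/ y)))))))
w6 = ~(w5 \/ w1) = ~((~((y xor (~((~(x \/ y)) \/ (~(x \/ (~(x \/ y))))))) \/ (~((~(x \/ y)) \/ (~(x \/ (~(x \/ y)))))))) \/ (~(x \/ y)))
At x=0, y=0: circuit gives 0, formula gives 0.
At x=0, y=1: circuit gives 1, formula gives 1.
Agrees on all 4 inputs.

Yes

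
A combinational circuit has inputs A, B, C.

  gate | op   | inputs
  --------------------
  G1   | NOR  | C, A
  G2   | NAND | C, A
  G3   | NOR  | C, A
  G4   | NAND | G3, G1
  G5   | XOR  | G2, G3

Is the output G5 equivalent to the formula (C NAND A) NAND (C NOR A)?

G2 = C NAND A
G3 = C NOR A
G5 = G2 XOR G3 = (C NAND A) XOR (C NOR A)
At A=1, B=0, C=1: circuit gives 0, formula gives 1.

No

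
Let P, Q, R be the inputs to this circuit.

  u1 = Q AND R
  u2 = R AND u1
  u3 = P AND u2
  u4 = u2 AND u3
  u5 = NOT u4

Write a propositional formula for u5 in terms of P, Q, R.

u1 = Q AND R
u2 = R AND u1 = R AND (Q AND R)
u3 = P AND u2 = P AND (R AND (Q AND R))
u4 = u2 AND u3 = (R AND (Q AND R)) AND (P AND (R AND (Q AND R)))
u5 = NOT u4 = NOT ((R AND (Q AND R)) AND (P AND (R AND (Q AND R))))

NOT ((R AND (Q AND R)) AND (P AND (R AND (Q AND R))))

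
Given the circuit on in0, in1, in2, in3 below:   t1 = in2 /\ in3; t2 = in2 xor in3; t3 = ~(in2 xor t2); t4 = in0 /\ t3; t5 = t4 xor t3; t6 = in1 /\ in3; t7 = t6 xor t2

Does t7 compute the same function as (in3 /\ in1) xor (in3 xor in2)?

Yes

t2 = in2 xor in3
t6 = in1 /\ in3
t7 = t6 xor t2 = (in1 /\ in3) xor (in2 xor in3)
At in0=0, in1=0, in2=0, in3=0: circuit gives 0, formula gives 0.
At in0=0, in1=0, in2=0, in3=1: circuit gives 1, formula gives 1.
Agrees on all 16 inputs.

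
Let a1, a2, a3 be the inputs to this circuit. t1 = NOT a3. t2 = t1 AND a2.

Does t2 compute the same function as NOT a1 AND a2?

No

t1 = NOT a3
t2 = t1 AND a2 = NOT a3 AND a2
At a1=0, a2=1, a3=1: circuit gives 0, formula gives 1.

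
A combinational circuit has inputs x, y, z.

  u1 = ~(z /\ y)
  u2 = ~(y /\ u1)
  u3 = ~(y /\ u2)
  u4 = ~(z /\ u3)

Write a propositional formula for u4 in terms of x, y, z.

~(z /\ (~(y /\ (~(y /\ (~(z /\ y)))))))

u1 = ~(z /\ y)
u2 = ~(y /\ u1) = ~(y /\ (~(z /\ y)))
u3 = ~(y /\ u2) = ~(y /\ (~(y /\ (~(z /\ y)))))
u4 = ~(z /\ u3) = ~(z /\ (~(y /\ (~(y /\ (~(z /\ y)))))))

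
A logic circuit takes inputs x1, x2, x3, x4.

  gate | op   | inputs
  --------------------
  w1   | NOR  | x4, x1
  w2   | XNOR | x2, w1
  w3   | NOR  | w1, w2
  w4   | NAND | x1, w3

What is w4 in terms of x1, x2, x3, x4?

x1 NAND ((x4 NOR x1) NOR (x2 XNOR (x4 NOR x1)))

w1 = x4 NOR x1
w2 = x2 XNOR w1 = x2 XNOR (x4 NOR x1)
w3 = w1 NOR w2 = (x4 NOR x1) NOR (x2 XNOR (x4 NOR x1))
w4 = x1 NAND w3 = x1 NAND ((x4 NOR x1) NOR (x2 XNOR (x4 NOR x1)))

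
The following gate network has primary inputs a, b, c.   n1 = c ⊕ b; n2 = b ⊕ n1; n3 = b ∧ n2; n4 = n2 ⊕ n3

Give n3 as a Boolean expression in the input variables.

n1 = c ⊕ b
n2 = b ⊕ n1 = b ⊕ (c ⊕ b)
n3 = b ∧ n2 = b ∧ (b ⊕ (c ⊕ b))

b ∧ (b ⊕ (c ⊕ b))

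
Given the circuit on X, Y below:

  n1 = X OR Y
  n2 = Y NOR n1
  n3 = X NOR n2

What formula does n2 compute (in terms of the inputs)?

Y NOR (X OR Y)

n1 = X OR Y
n2 = Y NOR n1 = Y NOR (X OR Y)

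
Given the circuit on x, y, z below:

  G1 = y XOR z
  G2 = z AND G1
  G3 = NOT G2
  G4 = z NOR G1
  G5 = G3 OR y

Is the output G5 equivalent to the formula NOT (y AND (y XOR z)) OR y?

G1 = y XOR z
G2 = z AND G1 = z AND (y XOR z)
G3 = NOT G2 = NOT (z AND (y XOR z))
G5 = G3 OR y = NOT (z AND (y XOR z)) OR y
At x=0, y=0, z=1: circuit gives 0, formula gives 1.

No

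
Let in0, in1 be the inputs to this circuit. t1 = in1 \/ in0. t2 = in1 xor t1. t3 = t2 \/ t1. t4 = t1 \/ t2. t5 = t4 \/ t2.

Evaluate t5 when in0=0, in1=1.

1

t1 = 1 \/ 0 = 1
t2 = 1 xor 1 = 0
t4 = 1 \/ 0 = 1
t5 = 1 \/ 0 = 1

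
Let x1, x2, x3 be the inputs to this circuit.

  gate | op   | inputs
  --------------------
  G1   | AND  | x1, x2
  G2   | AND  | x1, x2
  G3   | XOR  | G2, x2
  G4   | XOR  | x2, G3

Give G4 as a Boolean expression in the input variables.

x2 XOR ((x1 AND x2) XOR x2)

G2 = x1 AND x2
G3 = G2 XOR x2 = (x1 AND x2) XOR x2
G4 = x2 XOR G3 = x2 XOR ((x1 AND x2) XOR x2)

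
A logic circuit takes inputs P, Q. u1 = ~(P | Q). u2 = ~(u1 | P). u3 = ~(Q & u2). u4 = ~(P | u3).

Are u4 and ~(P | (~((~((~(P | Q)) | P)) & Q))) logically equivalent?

u1 = ~(P | Q)
u2 = ~(u1 | P) = ~((~(P | Q)) | P)
u3 = ~(Q & u2) = ~(Q & (~((~(P | Q)) | P)))
u4 = ~(P | u3) = ~(P | (~(Q & (~((~(P | Q)) | P)))))
At P=0, Q=0: circuit gives 0, formula gives 0.
At P=0, Q=1: circuit gives 1, formula gives 1.
Agrees on all 4 inputs.

Yes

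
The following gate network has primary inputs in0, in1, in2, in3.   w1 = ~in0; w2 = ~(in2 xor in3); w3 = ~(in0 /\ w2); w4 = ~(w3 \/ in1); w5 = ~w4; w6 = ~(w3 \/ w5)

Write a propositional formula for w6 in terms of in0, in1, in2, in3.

w2 = ~(in2 xor in3)
w3 = ~(in0 /\ w2) = ~(in0 /\ (~(in2 xor in3)))
w4 = ~(w3 \/ in1) = ~((~(in0 /\ (~(in2 xor in3)))) \/ in1)
w5 = ~w4 = ~(~((~(in0 /\ (~(in2 xor in3)))) \/ in1))
w6 = ~(w3 \/ w5) = ~((~(in0 /\ (~(in2 xor in3)))) \/ ~(~((~(in0 /\ (~(in2 xor in3)))) \/ in1)))

~((~(in0 /\ (~(in2 xor in3)))) \/ ~(~((~(in0 /\ (~(in2 xor in3)))) \/ in1)))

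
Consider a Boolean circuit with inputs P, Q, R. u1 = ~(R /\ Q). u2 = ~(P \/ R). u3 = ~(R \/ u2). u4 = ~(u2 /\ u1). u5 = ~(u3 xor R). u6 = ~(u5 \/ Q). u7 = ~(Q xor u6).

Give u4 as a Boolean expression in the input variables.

u1 = ~(R /\ Q)
u2 = ~(P \/ R)
u4 = ~(u2 /\ u1) = ~((~(P \/ R)) /\ (~(R /\ Q)))

~((~(P \/ R)) /\ (~(R /\ Q)))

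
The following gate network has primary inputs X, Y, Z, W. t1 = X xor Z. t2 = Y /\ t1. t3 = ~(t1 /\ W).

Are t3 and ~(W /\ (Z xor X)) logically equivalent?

t1 = X xor Z
t3 = ~(t1 /\ W) = ~((X xor Z) /\ W)
At X=0, Y=0, Z=1, W=1: circuit gives 0, formula gives 0.
At X=0, Y=0, Z=0, W=0: circuit gives 1, formula gives 1.
Agrees on all 16 inputs.

Yes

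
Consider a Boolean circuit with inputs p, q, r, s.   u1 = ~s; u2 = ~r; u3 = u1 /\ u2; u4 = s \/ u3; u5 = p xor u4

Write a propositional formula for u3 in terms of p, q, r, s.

~s /\ ~r

u1 = ~s
u2 = ~r
u3 = u1 /\ u2 = ~s /\ ~r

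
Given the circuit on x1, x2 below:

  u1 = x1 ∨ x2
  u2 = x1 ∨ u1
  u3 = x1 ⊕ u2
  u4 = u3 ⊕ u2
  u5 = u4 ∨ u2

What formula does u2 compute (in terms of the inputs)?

u1 = x1 ∨ x2
u2 = x1 ∨ u1 = x1 ∨ (x1 ∨ x2)

x1 ∨ (x1 ∨ x2)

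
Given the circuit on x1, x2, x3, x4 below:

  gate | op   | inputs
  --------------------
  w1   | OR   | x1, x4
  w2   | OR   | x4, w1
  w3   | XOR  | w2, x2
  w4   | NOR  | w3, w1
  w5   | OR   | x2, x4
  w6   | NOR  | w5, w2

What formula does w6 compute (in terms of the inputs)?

w1 = x1 OR x4
w2 = x4 OR w1 = x4 OR (x1 OR x4)
w5 = x2 OR x4
w6 = w5 NOR w2 = (x2 OR x4) NOR (x4 OR (x1 OR x4))

(x2 OR x4) NOR (x4 OR (x1 OR x4))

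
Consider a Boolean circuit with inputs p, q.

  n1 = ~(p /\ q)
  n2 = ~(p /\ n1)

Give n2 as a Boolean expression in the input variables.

n1 = ~(p /\ q)
n2 = ~(p /\ n1) = ~(p /\ (~(p /\ q)))

~(p /\ (~(p /\ q)))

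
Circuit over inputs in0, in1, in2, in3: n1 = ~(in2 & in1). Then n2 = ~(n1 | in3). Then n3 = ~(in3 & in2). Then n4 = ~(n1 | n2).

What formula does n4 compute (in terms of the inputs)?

n1 = ~(in2 & in1)
n2 = ~(n1 | in3) = ~((~(in2 & in1)) | in3)
n4 = ~(n1 | n2) = ~((~(in2 & in1)) | (~((~(in2 & in1)) | in3)))

~((~(in2 & in1)) | (~((~(in2 & in1)) | in3)))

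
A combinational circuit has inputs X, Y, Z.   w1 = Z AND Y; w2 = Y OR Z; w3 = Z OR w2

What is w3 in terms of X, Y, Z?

w2 = Y OR Z
w3 = Z OR w2 = Z OR (Y OR Z)

Z OR (Y OR Z)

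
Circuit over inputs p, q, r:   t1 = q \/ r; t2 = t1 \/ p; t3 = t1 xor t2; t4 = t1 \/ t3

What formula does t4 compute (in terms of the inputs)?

(q \/ r) \/ ((q \/ r) xor ((q \/ r) \/ p))

t1 = q \/ r
t2 = t1 \/ p = (q \/ r) \/ p
t3 = t1 xor t2 = (q \/ r) xor ((q \/ r) \/ p)
t4 = t1 \/ t3 = (q \/ r) \/ ((q \/ r) xor ((q \/ r) \/ p))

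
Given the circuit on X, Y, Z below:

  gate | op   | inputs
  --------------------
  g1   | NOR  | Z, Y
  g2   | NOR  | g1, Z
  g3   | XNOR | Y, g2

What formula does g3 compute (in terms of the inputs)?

Y XNOR ((Z NOR Y) NOR Z)

g1 = Z NOR Y
g2 = g1 NOR Z = (Z NOR Y) NOR Z
g3 = Y XNOR g2 = Y XNOR ((Z NOR Y) NOR Z)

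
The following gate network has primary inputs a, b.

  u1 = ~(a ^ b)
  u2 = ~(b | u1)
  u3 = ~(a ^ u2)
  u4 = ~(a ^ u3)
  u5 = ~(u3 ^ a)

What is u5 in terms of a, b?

~((~(a ^ (~(b | (~(a ^ b)))))) ^ a)

u1 = ~(a ^ b)
u2 = ~(b | u1) = ~(b | (~(a ^ b)))
u3 = ~(a ^ u2) = ~(a ^ (~(b | (~(a ^ b)))))
u5 = ~(u3 ^ a) = ~((~(a ^ (~(b | (~(a ^ b)))))) ^ a)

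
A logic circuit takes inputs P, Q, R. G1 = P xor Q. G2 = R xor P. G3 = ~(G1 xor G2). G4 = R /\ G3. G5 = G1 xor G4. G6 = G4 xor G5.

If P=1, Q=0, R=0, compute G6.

G1 = 1 xor 0 = 1
G2 = 0 xor 1 = 1
G3 = ~(1 xor 1) = 1
G4 = 0 /\ 1 = 0
G5 = 1 xor 0 = 1
G6 = 0 xor 1 = 1

1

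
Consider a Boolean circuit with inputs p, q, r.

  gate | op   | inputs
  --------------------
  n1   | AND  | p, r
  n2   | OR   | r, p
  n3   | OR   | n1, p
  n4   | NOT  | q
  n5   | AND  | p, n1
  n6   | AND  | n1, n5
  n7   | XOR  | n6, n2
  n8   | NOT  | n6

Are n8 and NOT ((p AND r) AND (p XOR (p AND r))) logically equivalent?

n1 = p AND r
n5 = p AND n1 = p AND (p AND r)
n6 = n1 AND n5 = (p AND r) AND (p AND (p AND r))
n8 = NOT n6 = NOT ((p AND r) AND (p AND (p AND r)))
At p=1, q=0, r=1: circuit gives 0, formula gives 1.

No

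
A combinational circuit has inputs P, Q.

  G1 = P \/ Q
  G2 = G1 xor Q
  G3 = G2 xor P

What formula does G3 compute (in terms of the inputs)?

((P \/ Q) xor Q) xor P

G1 = P \/ Q
G2 = G1 xor Q = (P \/ Q) xor Q
G3 = G2 xor P = ((P \/ Q) xor Q) xor P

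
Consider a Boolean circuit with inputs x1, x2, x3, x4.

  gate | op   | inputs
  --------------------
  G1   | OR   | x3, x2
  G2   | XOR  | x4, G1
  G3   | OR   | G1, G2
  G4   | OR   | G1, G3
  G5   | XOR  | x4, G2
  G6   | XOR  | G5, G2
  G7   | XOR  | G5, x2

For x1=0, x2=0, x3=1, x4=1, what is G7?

G1 = 1 OR 0 = 1
G2 = 1 XOR 1 = 0
G5 = 1 XOR 0 = 1
G7 = 1 XOR 0 = 1

1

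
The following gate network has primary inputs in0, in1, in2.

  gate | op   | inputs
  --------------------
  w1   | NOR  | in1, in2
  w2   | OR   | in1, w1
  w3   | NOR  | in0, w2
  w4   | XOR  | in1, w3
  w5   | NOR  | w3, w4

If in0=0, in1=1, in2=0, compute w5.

w1 = 1 NOR 0 = 0
w2 = 1 OR 0 = 1
w3 = 0 NOR 1 = 0
w4 = 1 XOR 0 = 1
w5 = 0 NOR 1 = 0

0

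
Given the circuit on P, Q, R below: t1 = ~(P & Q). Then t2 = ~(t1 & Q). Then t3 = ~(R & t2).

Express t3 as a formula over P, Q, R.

~(R & (~((~(P & Q)) & Q)))

t1 = ~(P & Q)
t2 = ~(t1 & Q) = ~((~(P & Q)) & Q)
t3 = ~(R & t2) = ~(R & (~((~(P & Q)) & Q)))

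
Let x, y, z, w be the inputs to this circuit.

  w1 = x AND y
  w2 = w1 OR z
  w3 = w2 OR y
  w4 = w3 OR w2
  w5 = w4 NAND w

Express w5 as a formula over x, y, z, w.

((((x AND y) OR z) OR y) OR ((x AND y) OR z)) NAND w

w1 = x AND y
w2 = w1 OR z = (x AND y) OR z
w3 = w2 OR y = ((x AND y) OR z) OR y
w4 = w3 OR w2 = (((x AND y) OR z) OR y) OR ((x AND y) OR z)
w5 = w4 NAND w = ((((x AND y) OR z) OR y) OR ((x AND y) OR z)) NAND w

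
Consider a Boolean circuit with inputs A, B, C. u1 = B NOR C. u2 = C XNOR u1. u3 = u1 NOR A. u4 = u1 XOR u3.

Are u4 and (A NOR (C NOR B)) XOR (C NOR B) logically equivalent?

u1 = B NOR C
u3 = u1 NOR A = (B NOR C) NOR A
u4 = u1 XOR u3 = (B NOR C) XOR ((B NOR C) NOR A)
At A=1, B=0, C=1: circuit gives 0, formula gives 0.
At A=0, B=0, C=0: circuit gives 1, formula gives 1.
Agrees on all 8 inputs.

Yes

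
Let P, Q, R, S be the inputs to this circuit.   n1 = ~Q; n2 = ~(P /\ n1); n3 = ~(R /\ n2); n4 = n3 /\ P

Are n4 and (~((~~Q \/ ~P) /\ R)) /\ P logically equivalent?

n1 = ~Q
n2 = ~(P /\ n1) = ~(P /\ ~Q)
n3 = ~(R /\ n2) = ~(R /\ (~(P /\ ~Q)))
n4 = n3 /\ P = (~(R /\ (~(P /\ ~Q)))) /\ P
At P=0, Q=0, R=0, S=0: circuit gives 0, formula gives 0.
At P=1, Q=0, R=0, S=0: circuit gives 1, formula gives 1.
Agrees on all 16 inputs.

Yes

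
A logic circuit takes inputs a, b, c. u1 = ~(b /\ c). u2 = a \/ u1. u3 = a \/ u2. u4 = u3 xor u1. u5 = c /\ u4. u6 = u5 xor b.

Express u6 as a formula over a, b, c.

u1 = ~(b /\ c)
u2 = a \/ u1 = a \/ (~(b /\ c))
u3 = a \/ u2 = a \/ (a \/ (~(b /\ c)))
u4 = u3 xor u1 = (a \/ (a \/ (~(b /\ c)))) xor (~(b /\ c))
u5 = c /\ u4 = c /\ ((a \/ (a \/ (~(b /\ c)))) xor (~(b /\ c)))
u6 = u5 xor b = (c /\ ((a \/ (a \/ (~(b /\ c)))) xor (~(b /\ c)))) xor b

(c /\ ((a \/ (a \/ (~(b /\ c)))) xor (~(b /\ c)))) xor b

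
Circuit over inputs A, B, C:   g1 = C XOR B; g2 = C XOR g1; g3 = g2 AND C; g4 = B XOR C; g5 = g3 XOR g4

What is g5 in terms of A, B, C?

((C XOR (C XOR B)) AND C) XOR (B XOR C)

g1 = C XOR B
g2 = C XOR g1 = C XOR (C XOR B)
g3 = g2 AND C = (C XOR (C XOR B)) AND C
g4 = B XOR C
g5 = g3 XOR g4 = ((C XOR (C XOR B)) AND C) XOR (B XOR C)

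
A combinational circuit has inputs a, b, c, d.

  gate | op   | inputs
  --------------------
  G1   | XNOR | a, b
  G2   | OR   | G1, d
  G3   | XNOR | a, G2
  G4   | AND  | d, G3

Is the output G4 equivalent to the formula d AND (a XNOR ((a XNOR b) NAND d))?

G1 = a XNOR b
G2 = G1 OR d = (a XNOR b) OR d
G3 = a XNOR G2 = a XNOR ((a XNOR b) OR d)
G4 = d AND G3 = d AND (a XNOR ((a XNOR b) OR d))
At a=0, b=0, c=0, d=1: circuit gives 0, formula gives 1.

No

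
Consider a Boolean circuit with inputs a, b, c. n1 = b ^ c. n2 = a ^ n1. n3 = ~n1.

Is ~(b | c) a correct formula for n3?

No

n1 = b ^ c
n3 = ~n1 = ~(b ^ c)
At a=0, b=1, c=1: circuit gives 1, formula gives 0.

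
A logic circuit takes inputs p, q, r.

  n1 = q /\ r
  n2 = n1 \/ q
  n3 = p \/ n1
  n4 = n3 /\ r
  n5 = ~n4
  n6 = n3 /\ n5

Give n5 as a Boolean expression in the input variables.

n1 = q /\ r
n3 = p \/ n1 = p \/ (q /\ r)
n4 = n3 /\ r = (p \/ (q /\ r)) /\ r
n5 = ~n4 = ~((p \/ (q /\ r)) /\ r)

~((p \/ (q /\ r)) /\ r)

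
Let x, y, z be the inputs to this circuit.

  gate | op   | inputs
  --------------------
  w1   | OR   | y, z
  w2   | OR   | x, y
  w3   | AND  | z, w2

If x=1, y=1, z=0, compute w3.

0

w2 = 1 OR 1 = 1
w3 = 0 AND 1 = 0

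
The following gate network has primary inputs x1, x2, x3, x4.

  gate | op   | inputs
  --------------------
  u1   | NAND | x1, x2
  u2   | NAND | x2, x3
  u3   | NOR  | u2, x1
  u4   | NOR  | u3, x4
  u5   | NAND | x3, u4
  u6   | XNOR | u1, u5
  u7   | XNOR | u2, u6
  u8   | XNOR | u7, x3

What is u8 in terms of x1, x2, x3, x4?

u1 = x1 NAND x2
u2 = x2 NAND x3
u3 = u2 NOR x1 = (x2 NAND x3) NOR x1
u4 = u3 NOR x4 = ((x2 NAND x3) NOR x1) NOR x4
u5 = x3 NAND u4 = x3 NAND (((x2 NAND x3) NOR x1) NOR x4)
u6 = u1 XNOR u5 = (x1 NAND x2) XNOR (x3 NAND (((x2 NAND x3) NOR x1) NOR x4))
u7 = u2 XNOR u6 = (x2 NAND x3) XNOR ((x1 NAND x2) XNOR (x3 NAND (((x2 NAND x3) NOR x1) NOR x4)))
u8 = u7 XNOR x3 = ((x2 NAND x3) XNOR ((x1 NAND x2) XNOR (x3 NAND (((x2 NAND x3) NOR x1) NOR x4)))) XNOR x3

((x2 NAND x3) XNOR ((x1 NAND x2) XNOR (x3 NAND (((x2 NAND x3) NOR x1) NOR x4)))) XNOR x3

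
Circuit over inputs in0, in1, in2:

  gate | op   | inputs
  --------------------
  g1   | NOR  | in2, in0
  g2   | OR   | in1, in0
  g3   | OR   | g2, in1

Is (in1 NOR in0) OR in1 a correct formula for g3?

g2 = in1 OR in0
g3 = g2 OR in1 = (in1 OR in0) OR in1
At in0=0, in1=0, in2=0: circuit gives 0, formula gives 1.

No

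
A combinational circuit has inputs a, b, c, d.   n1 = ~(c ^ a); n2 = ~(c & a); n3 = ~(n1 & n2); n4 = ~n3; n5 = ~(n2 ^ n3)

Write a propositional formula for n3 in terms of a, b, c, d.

~((~(c ^ a)) & (~(c & a)))

n1 = ~(c ^ a)
n2 = ~(c & a)
n3 = ~(n1 & n2) = ~((~(c ^ a)) & (~(c & a)))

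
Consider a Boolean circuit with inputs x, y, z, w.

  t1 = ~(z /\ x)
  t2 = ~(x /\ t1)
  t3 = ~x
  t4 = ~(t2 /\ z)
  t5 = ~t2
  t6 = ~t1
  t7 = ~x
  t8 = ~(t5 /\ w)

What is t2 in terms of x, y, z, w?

t1 = ~(z /\ x)
t2 = ~(x /\ t1) = ~(x /\ (~(z /\ x)))

~(x /\ (~(z /\ x)))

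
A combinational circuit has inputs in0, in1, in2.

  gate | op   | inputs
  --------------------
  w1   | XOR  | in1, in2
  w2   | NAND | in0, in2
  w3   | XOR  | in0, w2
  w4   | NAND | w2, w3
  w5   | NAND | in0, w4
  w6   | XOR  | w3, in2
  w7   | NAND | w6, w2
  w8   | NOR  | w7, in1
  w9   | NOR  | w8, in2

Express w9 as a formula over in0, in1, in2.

((((in0 XOR (in0 NAND in2)) XOR in2) NAND (in0 NAND in2)) NOR in1) NOR in2

w2 = in0 NAND in2
w3 = in0 XOR w2 = in0 XOR (in0 NAND in2)
w6 = w3 XOR in2 = (in0 XOR (in0 NAND in2)) XOR in2
w7 = w6 NAND w2 = ((in0 XOR (in0 NAND in2)) XOR in2) NAND (in0 NAND in2)
w8 = w7 NOR in1 = (((in0 XOR (in0 NAND in2)) XOR in2) NAND (in0 NAND in2)) NOR in1
w9 = w8 NOR in2 = ((((in0 XOR (in0 NAND in2)) XOR in2) NAND (in0 NAND in2)) NOR in1) NOR in2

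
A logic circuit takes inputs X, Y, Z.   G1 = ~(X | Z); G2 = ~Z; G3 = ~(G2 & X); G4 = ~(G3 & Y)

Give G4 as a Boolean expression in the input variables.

~((~(~Z & X)) & Y)

G2 = ~Z
G3 = ~(G2 & X) = ~(~Z & X)
G4 = ~(G3 & Y) = ~((~(~Z & X)) & Y)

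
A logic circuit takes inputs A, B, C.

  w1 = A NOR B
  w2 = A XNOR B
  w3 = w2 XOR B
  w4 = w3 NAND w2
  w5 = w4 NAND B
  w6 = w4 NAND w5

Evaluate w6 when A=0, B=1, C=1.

w2 = 0 XNOR 1 = 0
w3 = 0 XOR 1 = 1
w4 = 1 NAND 0 = 1
w5 = 1 NAND 1 = 0
w6 = 1 NAND 0 = 1

1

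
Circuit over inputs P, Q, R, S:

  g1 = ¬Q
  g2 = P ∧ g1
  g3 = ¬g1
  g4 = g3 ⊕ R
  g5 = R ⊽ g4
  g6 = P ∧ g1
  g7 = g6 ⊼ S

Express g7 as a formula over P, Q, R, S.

g1 = ¬Q
g6 = P ∧ g1 = P ∧ ¬Q
g7 = g6 ⊼ S = (P ∧ ¬Q) ⊼ S

(P ∧ ¬Q) ⊼ S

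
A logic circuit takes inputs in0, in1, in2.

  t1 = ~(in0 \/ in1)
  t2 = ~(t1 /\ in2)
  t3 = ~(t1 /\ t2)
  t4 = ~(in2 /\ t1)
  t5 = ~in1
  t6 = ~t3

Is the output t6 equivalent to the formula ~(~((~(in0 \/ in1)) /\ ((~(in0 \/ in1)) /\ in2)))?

t1 = ~(in0 \/ in1)
t2 = ~(t1 /\ in2) = ~((~(in0 \/ in1)) /\ in2)
t3 = ~(t1 /\ t2) = ~((~(in0 \/ in1)) /\ (~((~(in0 \/ in1)) /\ in2)))
t6 = ~t3 = ~(~((~(in0 \/ in1)) /\ (~((~(in0 \/ in1)) /\ in2))))
At in0=0, in1=0, in2=0: circuit gives 1, formula gives 0.

No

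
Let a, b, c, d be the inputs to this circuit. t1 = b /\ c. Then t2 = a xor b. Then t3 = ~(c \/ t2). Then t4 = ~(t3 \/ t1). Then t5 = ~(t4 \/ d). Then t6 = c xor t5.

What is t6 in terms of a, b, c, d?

c xor (~((~((~(c \/ (a xor b))) \/ (b /\ c))) \/ d))

t1 = b /\ c
t2 = a xor b
t3 = ~(c \/ t2) = ~(c \/ (a xor b))
t4 = ~(t3 \/ t1) = ~((~(c \/ (a xor b))) \/ (b /\ c))
t5 = ~(t4 \/ d) = ~((~((~(c \/ (a xor b))) \/ (b /\ c))) \/ d)
t6 = c xor t5 = c xor (~((~((~(c \/ (a xor b))) \/ (b /\ c))) \/ d))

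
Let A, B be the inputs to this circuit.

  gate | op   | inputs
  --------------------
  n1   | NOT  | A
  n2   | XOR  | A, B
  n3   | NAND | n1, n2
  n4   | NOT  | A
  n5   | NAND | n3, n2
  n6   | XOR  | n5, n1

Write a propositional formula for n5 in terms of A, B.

(NOT A NAND (A XOR B)) NAND (A XOR B)

n1 = NOT A
n2 = A XOR B
n3 = n1 NAND n2 = NOT A NAND (A XOR B)
n5 = n3 NAND n2 = (NOT A NAND (A XOR B)) NAND (A XOR B)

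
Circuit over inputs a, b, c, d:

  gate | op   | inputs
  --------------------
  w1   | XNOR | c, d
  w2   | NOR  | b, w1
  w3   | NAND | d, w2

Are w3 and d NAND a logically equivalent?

No

w1 = c XNOR d
w2 = b NOR w1 = b NOR (c XNOR d)
w3 = d NAND w2 = d NAND (b NOR (c XNOR d))
At a=0, b=0, c=0, d=1: circuit gives 0, formula gives 1.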